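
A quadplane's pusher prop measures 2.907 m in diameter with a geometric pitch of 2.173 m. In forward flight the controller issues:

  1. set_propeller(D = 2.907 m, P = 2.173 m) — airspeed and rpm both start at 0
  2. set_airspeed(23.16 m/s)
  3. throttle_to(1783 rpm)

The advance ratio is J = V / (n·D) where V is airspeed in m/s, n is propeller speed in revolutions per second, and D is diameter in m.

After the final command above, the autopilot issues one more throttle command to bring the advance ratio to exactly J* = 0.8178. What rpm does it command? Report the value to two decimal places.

rpm = 584.52

set_propeller: D = 2.907 m, P = 2.173 m (p = P/D = 0.747506); state ← (V=0, rpm=0)
set_airspeed(23.16): V ← 23.16 m/s
throttle_to(1783): rpm ← 1783
final state: V = 23.16 m/s, rpm = 1783 → n = rpm/60 = 29.716667 rev/s
target J* = 0.8178; solve J* = V/(n·D) for n: n = V/(J*·D) = 23.16/(0.8178 × 2.907) = 9.741962 rev/s
rpm = 60·n = 584.517701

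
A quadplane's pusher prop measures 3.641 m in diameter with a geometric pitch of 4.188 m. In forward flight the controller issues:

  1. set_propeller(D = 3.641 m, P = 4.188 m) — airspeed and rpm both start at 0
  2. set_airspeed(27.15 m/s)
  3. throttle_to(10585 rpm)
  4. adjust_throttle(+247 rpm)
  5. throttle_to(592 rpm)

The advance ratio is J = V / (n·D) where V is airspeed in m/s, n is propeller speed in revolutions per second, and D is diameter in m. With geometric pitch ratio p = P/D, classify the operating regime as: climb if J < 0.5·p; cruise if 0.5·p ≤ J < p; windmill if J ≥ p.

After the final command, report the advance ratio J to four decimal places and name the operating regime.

J = 0.7558, regime = cruise

set_propeller: D = 3.641 m, P = 4.188 m (p = P/D = 1.150233); state ← (V=0, rpm=0)
set_airspeed(27.15): V ← 27.15 m/s
throttle_to(10585): rpm ← 10585
adjust_throttle(+247): rpm ← 10585 +247 = 10832
throttle_to(592): rpm ← 592
final state: V = 27.15 m/s, rpm = 592 → n = rpm/60 = 9.866667 rev/s
J = V / (n·D) = 27.15 / (9.866667 × 3.641) = 0.755751
regime bands: climb J<0.5751 | cruise [0.5751, 1.1502) | windmill J≥1.1502
J = 0.7558 → cruise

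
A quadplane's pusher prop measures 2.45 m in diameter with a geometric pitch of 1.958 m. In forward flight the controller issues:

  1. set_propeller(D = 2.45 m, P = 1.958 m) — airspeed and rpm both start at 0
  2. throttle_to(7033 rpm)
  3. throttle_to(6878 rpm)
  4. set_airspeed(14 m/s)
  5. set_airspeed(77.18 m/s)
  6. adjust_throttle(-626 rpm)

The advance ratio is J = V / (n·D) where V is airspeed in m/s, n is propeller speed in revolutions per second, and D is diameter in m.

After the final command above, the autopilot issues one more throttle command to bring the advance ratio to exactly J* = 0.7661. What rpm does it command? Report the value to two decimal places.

set_propeller: D = 2.45 m, P = 1.958 m (p = P/D = 0.799184); state ← (V=0, rpm=0)
throttle_to(7033): rpm ← 7033
throttle_to(6878): rpm ← 6878
set_airspeed(14): V ← 14 m/s
set_airspeed(77.18): V ← 77.18 m/s
adjust_throttle(-626): rpm ← 6878 -626 = 6252
final state: V = 77.18 m/s, rpm = 6252 → n = rpm/60 = 104.200000 rev/s
target J* = 0.7661; solve J* = V/(n·D) for n: n = V/(J*·D) = 77.18/(0.7661 × 2.45) = 41.120012 rev/s
rpm = 60·n = 2467.200690

rpm = 2467.20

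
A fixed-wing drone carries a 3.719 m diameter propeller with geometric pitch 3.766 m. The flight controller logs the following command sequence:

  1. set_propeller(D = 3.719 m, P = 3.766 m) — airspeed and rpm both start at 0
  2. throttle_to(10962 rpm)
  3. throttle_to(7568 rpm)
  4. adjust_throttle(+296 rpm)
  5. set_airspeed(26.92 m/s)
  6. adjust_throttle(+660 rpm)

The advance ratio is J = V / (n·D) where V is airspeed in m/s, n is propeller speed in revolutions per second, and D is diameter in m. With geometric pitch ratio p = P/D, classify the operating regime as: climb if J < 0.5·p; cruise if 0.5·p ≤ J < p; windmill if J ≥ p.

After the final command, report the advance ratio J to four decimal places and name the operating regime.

J = 0.0510, regime = climb

set_propeller: D = 3.719 m, P = 3.766 m (p = P/D = 1.012638); state ← (V=0, rpm=0)
throttle_to(10962): rpm ← 10962
throttle_to(7568): rpm ← 7568
adjust_throttle(+296): rpm ← 7568 +296 = 7864
set_airspeed(26.92): V ← 26.92 m/s
adjust_throttle(+660): rpm ← 7864 +660 = 8524
final state: V = 26.92 m/s, rpm = 8524 → n = rpm/60 = 142.066667 rev/s
J = V / (n·D) = 26.92 / (142.066667 × 3.719) = 0.050951
regime bands: climb J<0.5063 | cruise [0.5063, 1.0126) | windmill J≥1.0126
J = 0.0510 → climb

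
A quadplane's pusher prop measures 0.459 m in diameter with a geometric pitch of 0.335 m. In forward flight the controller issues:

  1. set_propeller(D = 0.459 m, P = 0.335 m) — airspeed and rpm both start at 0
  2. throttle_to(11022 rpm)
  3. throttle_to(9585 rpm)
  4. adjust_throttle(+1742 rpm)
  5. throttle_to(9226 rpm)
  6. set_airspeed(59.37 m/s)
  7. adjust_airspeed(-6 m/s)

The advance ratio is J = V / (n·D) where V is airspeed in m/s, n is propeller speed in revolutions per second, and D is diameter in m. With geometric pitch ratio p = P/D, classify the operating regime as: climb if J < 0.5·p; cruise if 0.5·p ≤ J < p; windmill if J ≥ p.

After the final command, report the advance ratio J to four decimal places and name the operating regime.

J = 0.7562, regime = windmill

set_propeller: D = 0.459 m, P = 0.335 m (p = P/D = 0.729847); state ← (V=0, rpm=0)
throttle_to(11022): rpm ← 11022
throttle_to(9585): rpm ← 9585
adjust_throttle(+1742): rpm ← 9585 +1742 = 11327
throttle_to(9226): rpm ← 9226
set_airspeed(59.37): V ← 59.37 m/s
adjust_airspeed(-6): V ← 59.37 -6 = 53.37 m/s
final state: V = 53.37 m/s, rpm = 9226 → n = rpm/60 = 153.766667 rev/s
J = V / (n·D) = 53.37 / (153.766667 × 0.459) = 0.756175
regime bands: climb J<0.3649 | cruise [0.3649, 0.7298) | windmill J≥0.7298
J = 0.7562 → windmill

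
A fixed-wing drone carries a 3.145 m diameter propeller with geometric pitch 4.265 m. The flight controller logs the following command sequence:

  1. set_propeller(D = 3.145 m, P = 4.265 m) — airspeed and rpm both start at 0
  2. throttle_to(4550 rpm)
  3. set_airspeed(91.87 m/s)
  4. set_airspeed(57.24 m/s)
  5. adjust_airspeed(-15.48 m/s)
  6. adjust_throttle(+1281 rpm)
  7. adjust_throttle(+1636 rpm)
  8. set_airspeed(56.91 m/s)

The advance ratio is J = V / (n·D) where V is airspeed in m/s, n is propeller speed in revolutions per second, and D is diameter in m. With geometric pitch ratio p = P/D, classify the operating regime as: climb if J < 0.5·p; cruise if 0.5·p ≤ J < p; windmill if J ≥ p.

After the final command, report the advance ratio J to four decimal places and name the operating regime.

set_propeller: D = 3.145 m, P = 4.265 m (p = P/D = 1.356121); state ← (V=0, rpm=0)
throttle_to(4550): rpm ← 4550
set_airspeed(91.87): V ← 91.87 m/s
set_airspeed(57.24): V ← 57.24 m/s
adjust_airspeed(-15.48): V ← 57.24 -15.48 = 41.76 m/s
adjust_throttle(+1281): rpm ← 4550 +1281 = 5831
adjust_throttle(+1636): rpm ← 5831 +1636 = 7467
set_airspeed(56.91): V ← 56.91 m/s
final state: V = 56.91 m/s, rpm = 7467 → n = rpm/60 = 124.450000 rev/s
J = V / (n·D) = 56.91 / (124.450000 × 3.145) = 0.145403
regime bands: climb J<0.6781 | cruise [0.6781, 1.3561) | windmill J≥1.3561
J = 0.1454 → climb

J = 0.1454, regime = climb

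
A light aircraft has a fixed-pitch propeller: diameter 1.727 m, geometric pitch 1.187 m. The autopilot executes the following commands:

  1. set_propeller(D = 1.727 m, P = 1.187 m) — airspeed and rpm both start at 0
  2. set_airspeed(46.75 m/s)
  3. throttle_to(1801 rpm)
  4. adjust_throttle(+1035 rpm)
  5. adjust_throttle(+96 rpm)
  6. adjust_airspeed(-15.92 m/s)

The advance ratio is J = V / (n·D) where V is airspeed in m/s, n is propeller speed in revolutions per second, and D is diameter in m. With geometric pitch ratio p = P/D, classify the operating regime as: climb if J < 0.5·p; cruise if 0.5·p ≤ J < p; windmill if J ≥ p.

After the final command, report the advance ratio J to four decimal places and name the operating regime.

J = 0.3653, regime = cruise

set_propeller: D = 1.727 m, P = 1.187 m (p = P/D = 0.687319); state ← (V=0, rpm=0)
set_airspeed(46.75): V ← 46.75 m/s
throttle_to(1801): rpm ← 1801
adjust_throttle(+1035): rpm ← 1801 +1035 = 2836
adjust_throttle(+96): rpm ← 2836 +96 = 2932
adjust_airspeed(-15.92): V ← 46.75 -15.92 = 30.83 m/s
final state: V = 30.83 m/s, rpm = 2932 → n = rpm/60 = 48.866667 rev/s
J = V / (n·D) = 30.83 / (48.866667 × 1.727) = 0.365316
regime bands: climb J<0.3437 | cruise [0.3437, 0.6873) | windmill J≥0.6873
J = 0.3653 → cruise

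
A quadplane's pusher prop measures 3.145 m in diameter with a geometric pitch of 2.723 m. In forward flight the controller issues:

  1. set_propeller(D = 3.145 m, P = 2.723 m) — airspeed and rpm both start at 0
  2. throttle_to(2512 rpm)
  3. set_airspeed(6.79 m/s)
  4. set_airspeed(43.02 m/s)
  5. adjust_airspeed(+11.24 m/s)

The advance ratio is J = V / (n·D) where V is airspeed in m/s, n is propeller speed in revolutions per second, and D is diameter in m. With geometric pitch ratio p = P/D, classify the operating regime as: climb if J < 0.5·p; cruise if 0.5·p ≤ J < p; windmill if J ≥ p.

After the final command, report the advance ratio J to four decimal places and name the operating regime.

set_propeller: D = 3.145 m, P = 2.723 m (p = P/D = 0.865819); state ← (V=0, rpm=0)
throttle_to(2512): rpm ← 2512
set_airspeed(6.79): V ← 6.79 m/s
set_airspeed(43.02): V ← 43.02 m/s
adjust_airspeed(+11.24): V ← 43.02 +11.24 = 54.26 m/s
final state: V = 54.26 m/s, rpm = 2512 → n = rpm/60 = 41.866667 rev/s
J = V / (n·D) = 54.26 / (41.866667 × 3.145) = 0.412089
regime bands: climb J<0.4329 | cruise [0.4329, 0.8658) | windmill J≥0.8658
J = 0.4121 → climb

J = 0.4121, regime = climb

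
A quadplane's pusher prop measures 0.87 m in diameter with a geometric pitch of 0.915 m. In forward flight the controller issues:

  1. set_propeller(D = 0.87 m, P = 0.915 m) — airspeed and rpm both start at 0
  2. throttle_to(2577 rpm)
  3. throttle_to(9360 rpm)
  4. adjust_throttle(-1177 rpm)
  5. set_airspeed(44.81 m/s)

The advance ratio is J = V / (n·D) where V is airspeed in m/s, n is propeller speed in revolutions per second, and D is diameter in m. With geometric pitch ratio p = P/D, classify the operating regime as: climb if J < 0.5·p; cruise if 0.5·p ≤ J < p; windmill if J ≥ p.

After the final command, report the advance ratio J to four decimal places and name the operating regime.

set_propeller: D = 0.87 m, P = 0.915 m (p = P/D = 1.051724); state ← (V=0, rpm=0)
throttle_to(2577): rpm ← 2577
throttle_to(9360): rpm ← 9360
adjust_throttle(-1177): rpm ← 9360 -1177 = 8183
set_airspeed(44.81): V ← 44.81 m/s
final state: V = 44.81 m/s, rpm = 8183 → n = rpm/60 = 136.383333 rev/s
J = V / (n·D) = 44.81 / (136.383333 × 0.87) = 0.377654
regime bands: climb J<0.5259 | cruise [0.5259, 1.0517) | windmill J≥1.0517
J = 0.3777 → climb

J = 0.3777, regime = climb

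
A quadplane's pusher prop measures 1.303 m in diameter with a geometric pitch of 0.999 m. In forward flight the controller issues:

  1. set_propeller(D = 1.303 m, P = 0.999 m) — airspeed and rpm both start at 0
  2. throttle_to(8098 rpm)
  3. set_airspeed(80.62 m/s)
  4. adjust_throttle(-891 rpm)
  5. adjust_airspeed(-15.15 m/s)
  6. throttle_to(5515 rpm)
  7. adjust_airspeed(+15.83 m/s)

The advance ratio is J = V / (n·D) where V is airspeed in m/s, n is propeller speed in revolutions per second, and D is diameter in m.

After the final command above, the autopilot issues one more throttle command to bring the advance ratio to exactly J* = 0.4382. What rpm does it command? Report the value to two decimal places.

rpm = 8543.29

set_propeller: D = 1.303 m, P = 0.999 m (p = P/D = 0.766692); state ← (V=0, rpm=0)
throttle_to(8098): rpm ← 8098
set_airspeed(80.62): V ← 80.62 m/s
adjust_throttle(-891): rpm ← 8098 -891 = 7207
adjust_airspeed(-15.15): V ← 80.62 -15.15 = 65.47 m/s
throttle_to(5515): rpm ← 5515
adjust_airspeed(+15.83): V ← 65.47 +15.83 = 81.3 m/s
final state: V = 81.3 m/s, rpm = 5515 → n = rpm/60 = 91.916667 rev/s
target J* = 0.4382; solve J* = V/(n·D) for n: n = V/(J*·D) = 81.3/(0.4382 × 1.303) = 142.388120 rev/s
rpm = 60·n = 8543.287215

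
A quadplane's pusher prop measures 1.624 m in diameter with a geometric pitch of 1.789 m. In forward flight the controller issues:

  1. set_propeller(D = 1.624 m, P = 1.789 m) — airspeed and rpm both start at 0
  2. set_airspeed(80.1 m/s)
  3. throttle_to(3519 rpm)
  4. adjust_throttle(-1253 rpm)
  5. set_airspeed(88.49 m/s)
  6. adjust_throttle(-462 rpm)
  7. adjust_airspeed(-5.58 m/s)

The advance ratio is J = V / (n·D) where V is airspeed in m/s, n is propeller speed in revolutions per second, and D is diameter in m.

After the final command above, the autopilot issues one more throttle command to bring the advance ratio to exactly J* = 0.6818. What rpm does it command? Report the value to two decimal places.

set_propeller: D = 1.624 m, P = 1.789 m (p = P/D = 1.101601); state ← (V=0, rpm=0)
set_airspeed(80.1): V ← 80.1 m/s
throttle_to(3519): rpm ← 3519
adjust_throttle(-1253): rpm ← 3519 -1253 = 2266
set_airspeed(88.49): V ← 88.49 m/s
adjust_throttle(-462): rpm ← 2266 -462 = 1804
adjust_airspeed(-5.58): V ← 88.49 -5.58 = 82.91 m/s
final state: V = 82.91 m/s, rpm = 1804 → n = rpm/60 = 30.066667 rev/s
target J* = 0.6818; solve J* = V/(n·D) for n: n = V/(J*·D) = 82.91/(0.6818 × 1.624) = 74.879665 rev/s
rpm = 60·n = 4492.779906

rpm = 4492.78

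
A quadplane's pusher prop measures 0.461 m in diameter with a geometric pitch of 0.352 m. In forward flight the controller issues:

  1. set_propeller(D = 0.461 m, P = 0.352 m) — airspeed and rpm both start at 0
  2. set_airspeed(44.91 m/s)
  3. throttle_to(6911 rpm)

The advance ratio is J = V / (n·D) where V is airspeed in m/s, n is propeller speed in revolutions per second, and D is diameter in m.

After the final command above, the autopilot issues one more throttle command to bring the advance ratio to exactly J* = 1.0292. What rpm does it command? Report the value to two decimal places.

set_propeller: D = 0.461 m, P = 0.352 m (p = P/D = 0.763557); state ← (V=0, rpm=0)
set_airspeed(44.91): V ← 44.91 m/s
throttle_to(6911): rpm ← 6911
final state: V = 44.91 m/s, rpm = 6911 → n = rpm/60 = 115.183333 rev/s
target J* = 1.0292; solve J* = V/(n·D) for n: n = V/(J*·D) = 44.91/(1.0292 × 0.461) = 94.654737 rev/s
rpm = 60·n = 5679.284207

rpm = 5679.28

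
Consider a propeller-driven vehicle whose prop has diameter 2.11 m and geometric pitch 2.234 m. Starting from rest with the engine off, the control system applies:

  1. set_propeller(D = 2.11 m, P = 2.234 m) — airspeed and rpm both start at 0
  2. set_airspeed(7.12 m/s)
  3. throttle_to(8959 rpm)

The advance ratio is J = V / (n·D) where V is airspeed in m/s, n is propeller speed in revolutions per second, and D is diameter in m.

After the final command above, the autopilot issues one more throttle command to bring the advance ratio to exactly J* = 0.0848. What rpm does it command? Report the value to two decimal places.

set_propeller: D = 2.11 m, P = 2.234 m (p = P/D = 1.058768); state ← (V=0, rpm=0)
set_airspeed(7.12): V ← 7.12 m/s
throttle_to(8959): rpm ← 8959
final state: V = 7.12 m/s, rpm = 8959 → n = rpm/60 = 149.316667 rev/s
target J* = 0.0848; solve J* = V/(n·D) for n: n = V/(J*·D) = 7.12/(0.0848 × 2.11) = 39.792542 rev/s
rpm = 60·n = 2387.552535

rpm = 2387.55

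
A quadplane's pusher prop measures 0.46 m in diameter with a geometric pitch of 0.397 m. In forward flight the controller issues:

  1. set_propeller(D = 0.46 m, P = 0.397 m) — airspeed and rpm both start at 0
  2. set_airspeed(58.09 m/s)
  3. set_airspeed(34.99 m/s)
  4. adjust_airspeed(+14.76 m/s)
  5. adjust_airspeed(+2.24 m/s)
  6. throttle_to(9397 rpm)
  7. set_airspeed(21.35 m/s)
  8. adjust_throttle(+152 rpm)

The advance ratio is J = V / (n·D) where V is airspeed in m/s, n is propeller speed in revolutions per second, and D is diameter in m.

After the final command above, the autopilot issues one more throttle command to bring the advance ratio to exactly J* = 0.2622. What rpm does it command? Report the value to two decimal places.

set_propeller: D = 0.46 m, P = 0.397 m (p = P/D = 0.863043); state ← (V=0, rpm=0)
set_airspeed(58.09): V ← 58.09 m/s
set_airspeed(34.99): V ← 34.99 m/s
adjust_airspeed(+14.76): V ← 34.99 +14.76 = 49.75 m/s
adjust_airspeed(+2.24): V ← 49.75 +2.24 = 51.99 m/s
throttle_to(9397): rpm ← 9397
set_airspeed(21.35): V ← 21.35 m/s
adjust_throttle(+152): rpm ← 9397 +152 = 9549
final state: V = 21.35 m/s, rpm = 9549 → n = rpm/60 = 159.150000 rev/s
target J* = 0.2622; solve J* = V/(n·D) for n: n = V/(J*·D) = 21.35/(0.2622 × 0.46) = 177.013896 rev/s
rpm = 60·n = 10620.833748

rpm = 10620.83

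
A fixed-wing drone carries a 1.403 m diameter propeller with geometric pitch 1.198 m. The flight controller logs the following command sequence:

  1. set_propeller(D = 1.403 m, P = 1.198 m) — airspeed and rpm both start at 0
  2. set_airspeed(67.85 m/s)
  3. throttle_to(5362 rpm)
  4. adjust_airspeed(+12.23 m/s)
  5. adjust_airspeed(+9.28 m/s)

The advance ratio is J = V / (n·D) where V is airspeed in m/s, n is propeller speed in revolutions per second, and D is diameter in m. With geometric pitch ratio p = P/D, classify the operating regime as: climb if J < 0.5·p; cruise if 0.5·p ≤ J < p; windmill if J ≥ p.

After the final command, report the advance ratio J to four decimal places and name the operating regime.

set_propeller: D = 1.403 m, P = 1.198 m (p = P/D = 0.853885); state ← (V=0, rpm=0)
set_airspeed(67.85): V ← 67.85 m/s
throttle_to(5362): rpm ← 5362
adjust_airspeed(+12.23): V ← 67.85 +12.23 = 80.08 m/s
adjust_airspeed(+9.28): V ← 80.08 +9.28 = 89.36 m/s
final state: V = 89.36 m/s, rpm = 5362 → n = rpm/60 = 89.366667 rev/s
J = V / (n·D) = 89.36 / (89.366667 × 1.403) = 0.712705
regime bands: climb J<0.4269 | cruise [0.4269, 0.8539) | windmill J≥0.8539
J = 0.7127 → cruise

J = 0.7127, regime = cruise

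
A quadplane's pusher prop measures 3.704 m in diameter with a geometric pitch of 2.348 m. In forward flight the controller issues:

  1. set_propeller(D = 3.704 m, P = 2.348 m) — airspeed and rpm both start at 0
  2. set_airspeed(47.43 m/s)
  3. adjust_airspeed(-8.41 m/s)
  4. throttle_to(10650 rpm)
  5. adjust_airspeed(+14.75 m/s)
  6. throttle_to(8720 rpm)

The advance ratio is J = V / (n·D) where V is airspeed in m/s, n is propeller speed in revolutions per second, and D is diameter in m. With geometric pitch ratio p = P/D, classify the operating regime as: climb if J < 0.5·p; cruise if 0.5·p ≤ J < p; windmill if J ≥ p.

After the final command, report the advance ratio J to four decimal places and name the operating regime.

J = 0.0999, regime = climb

set_propeller: D = 3.704 m, P = 2.348 m (p = P/D = 0.633909); state ← (V=0, rpm=0)
set_airspeed(47.43): V ← 47.43 m/s
adjust_airspeed(-8.41): V ← 47.43 -8.41 = 39.02 m/s
throttle_to(10650): rpm ← 10650
adjust_airspeed(+14.75): V ← 39.02 +14.75 = 53.77 m/s
throttle_to(8720): rpm ← 8720
final state: V = 53.77 m/s, rpm = 8720 → n = rpm/60 = 145.333333 rev/s
J = V / (n·D) = 53.77 / (145.333333 × 3.704) = 0.099886
regime bands: climb J<0.3170 | cruise [0.3170, 0.6339) | windmill J≥0.6339
J = 0.0999 → climb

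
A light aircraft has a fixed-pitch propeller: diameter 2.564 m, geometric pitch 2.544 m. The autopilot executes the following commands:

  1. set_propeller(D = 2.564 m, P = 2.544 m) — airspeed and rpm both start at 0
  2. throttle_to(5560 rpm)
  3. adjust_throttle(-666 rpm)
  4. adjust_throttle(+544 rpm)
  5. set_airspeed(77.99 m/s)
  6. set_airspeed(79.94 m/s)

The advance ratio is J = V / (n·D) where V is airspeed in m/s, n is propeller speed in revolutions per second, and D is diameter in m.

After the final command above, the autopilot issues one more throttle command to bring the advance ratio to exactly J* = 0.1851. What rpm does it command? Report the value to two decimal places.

rpm = 10106.27

set_propeller: D = 2.564 m, P = 2.544 m (p = P/D = 0.992200); state ← (V=0, rpm=0)
throttle_to(5560): rpm ← 5560
adjust_throttle(-666): rpm ← 5560 -666 = 4894
adjust_throttle(+544): rpm ← 4894 +544 = 5438
set_airspeed(77.99): V ← 77.99 m/s
set_airspeed(79.94): V ← 79.94 m/s
final state: V = 79.94 m/s, rpm = 5438 → n = rpm/60 = 90.633333 rev/s
target J* = 0.1851; solve J* = V/(n·D) for n: n = V/(J*·D) = 79.94/(0.1851 × 2.564) = 168.437856 rev/s
rpm = 60·n = 10106.271350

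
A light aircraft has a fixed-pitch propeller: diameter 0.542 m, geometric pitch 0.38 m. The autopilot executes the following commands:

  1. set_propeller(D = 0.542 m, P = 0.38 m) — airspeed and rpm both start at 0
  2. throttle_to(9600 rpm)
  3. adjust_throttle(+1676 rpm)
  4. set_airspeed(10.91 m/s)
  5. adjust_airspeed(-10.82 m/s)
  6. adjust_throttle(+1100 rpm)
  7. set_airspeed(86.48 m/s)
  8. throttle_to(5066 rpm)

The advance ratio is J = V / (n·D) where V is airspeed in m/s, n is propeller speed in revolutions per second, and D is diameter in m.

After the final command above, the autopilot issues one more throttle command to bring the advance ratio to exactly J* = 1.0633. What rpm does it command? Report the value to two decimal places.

set_propeller: D = 0.542 m, P = 0.38 m (p = P/D = 0.701107); state ← (V=0, rpm=0)
throttle_to(9600): rpm ← 9600
adjust_throttle(+1676): rpm ← 9600 +1676 = 11276
set_airspeed(10.91): V ← 10.91 m/s
adjust_airspeed(-10.82): V ← 10.91 -10.82 = 0.09 m/s
adjust_throttle(+1100): rpm ← 11276 +1100 = 12376
set_airspeed(86.48): V ← 86.48 m/s
throttle_to(5066): rpm ← 5066
final state: V = 86.48 m/s, rpm = 5066 → n = rpm/60 = 84.433333 rev/s
target J* = 1.0633; solve J* = V/(n·D) for n: n = V/(J*·D) = 86.48/(1.0633 × 0.542) = 150.058493 rev/s
rpm = 60·n = 9003.509578

rpm = 9003.51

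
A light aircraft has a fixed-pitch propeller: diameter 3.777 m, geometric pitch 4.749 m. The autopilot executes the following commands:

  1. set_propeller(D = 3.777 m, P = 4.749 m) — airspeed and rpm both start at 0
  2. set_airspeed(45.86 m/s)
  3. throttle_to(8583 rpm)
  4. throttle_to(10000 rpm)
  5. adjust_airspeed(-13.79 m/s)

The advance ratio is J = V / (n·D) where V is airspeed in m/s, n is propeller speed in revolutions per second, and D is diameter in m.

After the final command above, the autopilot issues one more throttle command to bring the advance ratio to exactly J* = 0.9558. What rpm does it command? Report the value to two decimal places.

set_propeller: D = 3.777 m, P = 4.749 m (p = P/D = 1.257347); state ← (V=0, rpm=0)
set_airspeed(45.86): V ← 45.86 m/s
throttle_to(8583): rpm ← 8583
throttle_to(10000): rpm ← 10000
adjust_airspeed(-13.79): V ← 45.86 -13.79 = 32.07 m/s
final state: V = 32.07 m/s, rpm = 10000 → n = rpm/60 = 166.666667 rev/s
target J* = 0.9558; solve J* = V/(n·D) for n: n = V/(J*·D) = 32.07/(0.9558 × 3.777) = 8.883517 rev/s
rpm = 60·n = 533.011034

rpm = 533.01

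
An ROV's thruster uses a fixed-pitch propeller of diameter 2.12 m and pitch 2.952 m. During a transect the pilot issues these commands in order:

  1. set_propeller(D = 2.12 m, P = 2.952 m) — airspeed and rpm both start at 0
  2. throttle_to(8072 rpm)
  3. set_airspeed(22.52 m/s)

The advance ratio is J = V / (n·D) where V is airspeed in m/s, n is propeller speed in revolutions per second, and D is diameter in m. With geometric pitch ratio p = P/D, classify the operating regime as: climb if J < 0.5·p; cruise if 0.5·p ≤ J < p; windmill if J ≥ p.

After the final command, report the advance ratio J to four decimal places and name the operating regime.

set_propeller: D = 2.12 m, P = 2.952 m (p = P/D = 1.392453); state ← (V=0, rpm=0)
throttle_to(8072): rpm ← 8072
set_airspeed(22.52): V ← 22.52 m/s
final state: V = 22.52 m/s, rpm = 8072 → n = rpm/60 = 134.533333 rev/s
J = V / (n·D) = 22.52 / (134.533333 × 2.12) = 0.078959
regime bands: climb J<0.6962 | cruise [0.6962, 1.3925) | windmill J≥1.3925
J = 0.0790 → climb

J = 0.0790, regime = climb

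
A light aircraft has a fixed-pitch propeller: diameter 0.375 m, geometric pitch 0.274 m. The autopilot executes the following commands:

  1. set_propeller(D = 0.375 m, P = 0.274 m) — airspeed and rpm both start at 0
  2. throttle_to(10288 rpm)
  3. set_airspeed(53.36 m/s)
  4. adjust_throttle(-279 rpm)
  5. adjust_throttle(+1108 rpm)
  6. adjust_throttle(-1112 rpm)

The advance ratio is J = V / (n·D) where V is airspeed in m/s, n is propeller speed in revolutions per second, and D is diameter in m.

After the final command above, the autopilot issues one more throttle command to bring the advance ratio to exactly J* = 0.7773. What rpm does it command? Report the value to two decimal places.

set_propeller: D = 0.375 m, P = 0.274 m (p = P/D = 0.730667); state ← (V=0, rpm=0)
throttle_to(10288): rpm ← 10288
set_airspeed(53.36): V ← 53.36 m/s
adjust_throttle(-279): rpm ← 10288 -279 = 10009
adjust_throttle(+1108): rpm ← 10009 +1108 = 11117
adjust_throttle(-1112): rpm ← 11117 -1112 = 10005
final state: V = 53.36 m/s, rpm = 10005 → n = rpm/60 = 166.750000 rev/s
target J* = 0.7773; solve J* = V/(n·D) for n: n = V/(J*·D) = 53.36/(0.7773 × 0.375) = 183.061023 rev/s
rpm = 60·n = 10983.661392

rpm = 10983.66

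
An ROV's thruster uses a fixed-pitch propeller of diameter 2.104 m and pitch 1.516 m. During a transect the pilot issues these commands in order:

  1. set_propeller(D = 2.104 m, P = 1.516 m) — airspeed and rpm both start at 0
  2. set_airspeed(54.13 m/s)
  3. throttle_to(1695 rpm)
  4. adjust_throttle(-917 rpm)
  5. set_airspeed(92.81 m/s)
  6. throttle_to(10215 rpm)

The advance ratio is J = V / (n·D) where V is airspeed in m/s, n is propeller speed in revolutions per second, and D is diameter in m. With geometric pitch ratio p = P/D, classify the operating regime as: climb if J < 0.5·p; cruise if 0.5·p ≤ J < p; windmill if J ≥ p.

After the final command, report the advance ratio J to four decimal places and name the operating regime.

set_propeller: D = 2.104 m, P = 1.516 m (p = P/D = 0.720532); state ← (V=0, rpm=0)
set_airspeed(54.13): V ← 54.13 m/s
throttle_to(1695): rpm ← 1695
adjust_throttle(-917): rpm ← 1695 -917 = 778
set_airspeed(92.81): V ← 92.81 m/s
throttle_to(10215): rpm ← 10215
final state: V = 92.81 m/s, rpm = 10215 → n = rpm/60 = 170.250000 rev/s
J = V / (n·D) = 92.81 / (170.250000 × 2.104) = 0.259097
regime bands: climb J<0.3603 | cruise [0.3603, 0.7205) | windmill J≥0.7205
J = 0.2591 → climb

J = 0.2591, regime = climb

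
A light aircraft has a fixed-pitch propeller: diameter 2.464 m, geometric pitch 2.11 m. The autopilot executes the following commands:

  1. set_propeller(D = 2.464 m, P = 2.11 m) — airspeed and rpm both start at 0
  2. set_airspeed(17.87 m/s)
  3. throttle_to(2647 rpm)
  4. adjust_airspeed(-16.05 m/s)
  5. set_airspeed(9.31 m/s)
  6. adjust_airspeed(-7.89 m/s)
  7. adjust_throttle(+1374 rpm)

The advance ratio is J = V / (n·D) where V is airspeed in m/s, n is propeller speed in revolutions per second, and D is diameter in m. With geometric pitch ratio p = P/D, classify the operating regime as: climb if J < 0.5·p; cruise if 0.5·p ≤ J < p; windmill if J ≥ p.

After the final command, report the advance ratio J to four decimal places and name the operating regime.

set_propeller: D = 2.464 m, P = 2.11 m (p = P/D = 0.856331); state ← (V=0, rpm=0)
set_airspeed(17.87): V ← 17.87 m/s
throttle_to(2647): rpm ← 2647
adjust_airspeed(-16.05): V ← 17.87 -16.05 = 1.82 m/s
set_airspeed(9.31): V ← 9.31 m/s
adjust_airspeed(-7.89): V ← 9.31 -7.89 = 1.42 m/s
adjust_throttle(+1374): rpm ← 2647 +1374 = 4021
final state: V = 1.42 m/s, rpm = 4021 → n = rpm/60 = 67.016667 rev/s
J = V / (n·D) = 1.42 / (67.016667 × 2.464) = 0.008599
regime bands: climb J<0.4282 | cruise [0.4282, 0.8563) | windmill J≥0.8563
J = 0.0086 → climb

J = 0.0086, regime = climb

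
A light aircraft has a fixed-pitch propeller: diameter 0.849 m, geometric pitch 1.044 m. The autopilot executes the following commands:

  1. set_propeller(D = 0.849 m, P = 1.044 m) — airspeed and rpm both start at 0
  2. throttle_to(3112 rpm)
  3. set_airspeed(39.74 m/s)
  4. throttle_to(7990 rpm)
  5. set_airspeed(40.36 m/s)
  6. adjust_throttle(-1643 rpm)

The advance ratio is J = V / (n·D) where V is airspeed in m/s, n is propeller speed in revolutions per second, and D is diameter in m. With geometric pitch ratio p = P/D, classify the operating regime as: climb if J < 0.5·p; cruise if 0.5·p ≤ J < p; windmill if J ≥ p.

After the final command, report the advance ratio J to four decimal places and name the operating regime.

set_propeller: D = 0.849 m, P = 1.044 m (p = P/D = 1.229682); state ← (V=0, rpm=0)
throttle_to(3112): rpm ← 3112
set_airspeed(39.74): V ← 39.74 m/s
throttle_to(7990): rpm ← 7990
set_airspeed(40.36): V ← 40.36 m/s
adjust_throttle(-1643): rpm ← 7990 -1643 = 6347
final state: V = 40.36 m/s, rpm = 6347 → n = rpm/60 = 105.783333 rev/s
J = V / (n·D) = 40.36 / (105.783333 × 0.849) = 0.449393
regime bands: climb J<0.6148 | cruise [0.6148, 1.2297) | windmill J≥1.2297
J = 0.4494 → climb

J = 0.4494, regime = climb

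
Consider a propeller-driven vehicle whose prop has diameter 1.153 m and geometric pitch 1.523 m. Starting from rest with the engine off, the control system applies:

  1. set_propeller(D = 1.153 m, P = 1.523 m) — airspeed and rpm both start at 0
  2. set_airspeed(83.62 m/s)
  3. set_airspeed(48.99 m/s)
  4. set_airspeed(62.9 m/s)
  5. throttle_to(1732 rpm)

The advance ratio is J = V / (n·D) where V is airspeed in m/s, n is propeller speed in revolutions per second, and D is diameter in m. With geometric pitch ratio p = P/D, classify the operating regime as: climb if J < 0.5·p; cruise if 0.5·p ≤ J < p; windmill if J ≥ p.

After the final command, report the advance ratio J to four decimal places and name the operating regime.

J = 1.8898, regime = windmill

set_propeller: D = 1.153 m, P = 1.523 m (p = P/D = 1.320902); state ← (V=0, rpm=0)
set_airspeed(83.62): V ← 83.62 m/s
set_airspeed(48.99): V ← 48.99 m/s
set_airspeed(62.9): V ← 62.9 m/s
throttle_to(1732): rpm ← 1732
final state: V = 62.9 m/s, rpm = 1732 → n = rpm/60 = 28.866667 rev/s
J = V / (n·D) = 62.9 / (28.866667 × 1.153) = 1.889839
regime bands: climb J<0.6605 | cruise [0.6605, 1.3209) | windmill J≥1.3209
J = 1.8898 → windmill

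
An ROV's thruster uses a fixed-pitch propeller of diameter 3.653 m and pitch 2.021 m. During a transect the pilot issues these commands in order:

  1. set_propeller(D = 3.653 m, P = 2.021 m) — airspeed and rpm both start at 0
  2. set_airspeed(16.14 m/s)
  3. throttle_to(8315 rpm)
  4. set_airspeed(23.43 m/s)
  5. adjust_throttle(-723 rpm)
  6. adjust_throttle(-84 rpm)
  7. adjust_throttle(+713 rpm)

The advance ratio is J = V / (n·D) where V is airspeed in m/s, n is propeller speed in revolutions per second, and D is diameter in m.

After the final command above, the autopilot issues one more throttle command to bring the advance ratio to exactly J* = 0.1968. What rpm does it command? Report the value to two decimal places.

set_propeller: D = 3.653 m, P = 2.021 m (p = P/D = 0.553244); state ← (V=0, rpm=0)
set_airspeed(16.14): V ← 16.14 m/s
throttle_to(8315): rpm ← 8315
set_airspeed(23.43): V ← 23.43 m/s
adjust_throttle(-723): rpm ← 8315 -723 = 7592
adjust_throttle(-84): rpm ← 7592 -84 = 7508
adjust_throttle(+713): rpm ← 7508 +713 = 8221
final state: V = 23.43 m/s, rpm = 8221 → n = rpm/60 = 137.016667 rev/s
target J* = 0.1968; solve J* = V/(n·D) for n: n = V/(J*·D) = 23.43/(0.1968 × 3.653) = 32.590988 rev/s
rpm = 60·n = 1955.459262

rpm = 1955.46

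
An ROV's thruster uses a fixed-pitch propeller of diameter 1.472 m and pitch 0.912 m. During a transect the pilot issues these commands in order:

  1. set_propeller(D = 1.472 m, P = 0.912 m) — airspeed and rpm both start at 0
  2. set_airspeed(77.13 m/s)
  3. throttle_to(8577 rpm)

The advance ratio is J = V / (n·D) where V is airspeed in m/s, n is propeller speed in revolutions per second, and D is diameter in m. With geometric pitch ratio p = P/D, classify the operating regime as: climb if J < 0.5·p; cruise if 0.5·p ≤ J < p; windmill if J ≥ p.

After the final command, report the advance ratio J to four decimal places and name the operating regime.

J = 0.3665, regime = cruise

set_propeller: D = 1.472 m, P = 0.912 m (p = P/D = 0.619565); state ← (V=0, rpm=0)
set_airspeed(77.13): V ← 77.13 m/s
throttle_to(8577): rpm ← 8577
final state: V = 77.13 m/s, rpm = 8577 → n = rpm/60 = 142.950000 rev/s
J = V / (n·D) = 77.13 / (142.950000 × 1.472) = 0.366548
regime bands: climb J<0.3098 | cruise [0.3098, 0.6196) | windmill J≥0.6196
J = 0.3665 → cruise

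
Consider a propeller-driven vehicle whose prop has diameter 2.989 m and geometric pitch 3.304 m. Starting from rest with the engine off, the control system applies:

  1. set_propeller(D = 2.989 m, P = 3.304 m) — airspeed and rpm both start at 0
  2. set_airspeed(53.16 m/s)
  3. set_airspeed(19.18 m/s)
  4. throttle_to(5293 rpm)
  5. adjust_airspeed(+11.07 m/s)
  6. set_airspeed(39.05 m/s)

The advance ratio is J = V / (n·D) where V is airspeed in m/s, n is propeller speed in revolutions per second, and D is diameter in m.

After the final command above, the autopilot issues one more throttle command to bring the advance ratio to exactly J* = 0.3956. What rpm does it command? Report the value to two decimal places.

rpm = 1981.48

set_propeller: D = 2.989 m, P = 3.304 m (p = P/D = 1.105386); state ← (V=0, rpm=0)
set_airspeed(53.16): V ← 53.16 m/s
set_airspeed(19.18): V ← 19.18 m/s
throttle_to(5293): rpm ← 5293
adjust_airspeed(+11.07): V ← 19.18 +11.07 = 30.25 m/s
set_airspeed(39.05): V ← 39.05 m/s
final state: V = 39.05 m/s, rpm = 5293 → n = rpm/60 = 88.216667 rev/s
target J* = 0.3956; solve J* = V/(n·D) for n: n = V/(J*·D) = 39.05/(0.3956 × 2.989) = 33.024697 rev/s
rpm = 60·n = 1981.481813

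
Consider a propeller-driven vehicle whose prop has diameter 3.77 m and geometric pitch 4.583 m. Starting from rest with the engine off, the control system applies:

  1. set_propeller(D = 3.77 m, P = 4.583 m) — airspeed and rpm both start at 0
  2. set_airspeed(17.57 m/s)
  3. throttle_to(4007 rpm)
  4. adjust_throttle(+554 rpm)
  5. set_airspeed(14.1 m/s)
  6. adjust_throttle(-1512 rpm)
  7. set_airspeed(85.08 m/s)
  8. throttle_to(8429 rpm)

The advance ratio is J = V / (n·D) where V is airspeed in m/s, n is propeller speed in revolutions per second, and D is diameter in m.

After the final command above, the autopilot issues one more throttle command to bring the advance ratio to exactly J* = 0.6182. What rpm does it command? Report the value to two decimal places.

set_propeller: D = 3.77 m, P = 4.583 m (p = P/D = 1.215650); state ← (V=0, rpm=0)
set_airspeed(17.57): V ← 17.57 m/s
throttle_to(4007): rpm ← 4007
adjust_throttle(+554): rpm ← 4007 +554 = 4561
set_airspeed(14.1): V ← 14.1 m/s
adjust_throttle(-1512): rpm ← 4561 -1512 = 3049
set_airspeed(85.08): V ← 85.08 m/s
throttle_to(8429): rpm ← 8429
final state: V = 85.08 m/s, rpm = 8429 → n = rpm/60 = 140.483333 rev/s
target J* = 0.6182; solve J* = V/(n·D) for n: n = V/(J*·D) = 85.08/(0.6182 × 3.77) = 36.505402 rev/s
rpm = 60·n = 2190.324095

rpm = 2190.32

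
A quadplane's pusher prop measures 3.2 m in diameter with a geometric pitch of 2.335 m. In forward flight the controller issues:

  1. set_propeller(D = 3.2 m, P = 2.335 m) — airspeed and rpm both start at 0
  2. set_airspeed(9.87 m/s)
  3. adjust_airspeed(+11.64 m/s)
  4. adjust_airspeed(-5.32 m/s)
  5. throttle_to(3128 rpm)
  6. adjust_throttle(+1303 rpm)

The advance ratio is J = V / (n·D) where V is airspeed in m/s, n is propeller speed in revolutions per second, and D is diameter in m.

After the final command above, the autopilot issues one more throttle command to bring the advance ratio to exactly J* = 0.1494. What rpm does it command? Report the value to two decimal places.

set_propeller: D = 3.2 m, P = 2.335 m (p = P/D = 0.729687); state ← (V=0, rpm=0)
set_airspeed(9.87): V ← 9.87 m/s
adjust_airspeed(+11.64): V ← 9.87 +11.64 = 21.51 m/s
adjust_airspeed(-5.32): V ← 21.51 -5.32 = 16.19 m/s
throttle_to(3128): rpm ← 3128
adjust_throttle(+1303): rpm ← 3128 +1303 = 4431
final state: V = 16.19 m/s, rpm = 4431 → n = rpm/60 = 73.850000 rev/s
target J* = 0.1494; solve J* = V/(n·D) for n: n = V/(J*·D) = 16.19/(0.1494 × 3.2) = 33.864625 rev/s
rpm = 60·n = 2031.877510

rpm = 2031.88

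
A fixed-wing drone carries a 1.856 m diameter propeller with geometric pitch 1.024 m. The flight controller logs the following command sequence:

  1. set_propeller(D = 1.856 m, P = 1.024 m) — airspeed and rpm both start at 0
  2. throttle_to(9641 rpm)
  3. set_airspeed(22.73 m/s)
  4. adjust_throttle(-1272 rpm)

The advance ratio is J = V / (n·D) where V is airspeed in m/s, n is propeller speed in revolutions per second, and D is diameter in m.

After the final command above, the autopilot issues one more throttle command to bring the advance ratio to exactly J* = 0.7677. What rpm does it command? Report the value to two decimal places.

rpm = 957.15

set_propeller: D = 1.856 m, P = 1.024 m (p = P/D = 0.551724); state ← (V=0, rpm=0)
throttle_to(9641): rpm ← 9641
set_airspeed(22.73): V ← 22.73 m/s
adjust_throttle(-1272): rpm ← 9641 -1272 = 8369
final state: V = 22.73 m/s, rpm = 8369 → n = rpm/60 = 139.483333 rev/s
target J* = 0.7677; solve J* = V/(n·D) for n: n = V/(J*·D) = 22.73/(0.7677 × 1.856) = 15.952543 rev/s
rpm = 60·n = 957.152578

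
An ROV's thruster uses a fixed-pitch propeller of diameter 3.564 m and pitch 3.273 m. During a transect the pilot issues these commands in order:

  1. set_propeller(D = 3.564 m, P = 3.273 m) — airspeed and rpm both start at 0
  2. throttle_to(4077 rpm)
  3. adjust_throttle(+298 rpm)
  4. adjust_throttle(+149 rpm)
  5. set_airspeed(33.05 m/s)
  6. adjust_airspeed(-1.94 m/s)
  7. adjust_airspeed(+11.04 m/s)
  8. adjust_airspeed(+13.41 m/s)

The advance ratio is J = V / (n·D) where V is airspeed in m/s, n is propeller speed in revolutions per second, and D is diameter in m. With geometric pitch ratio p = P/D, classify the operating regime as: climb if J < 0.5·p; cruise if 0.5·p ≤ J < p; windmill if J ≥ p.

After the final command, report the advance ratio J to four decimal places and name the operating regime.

set_propeller: D = 3.564 m, P = 3.273 m (p = P/D = 0.918350); state ← (V=0, rpm=0)
throttle_to(4077): rpm ← 4077
adjust_throttle(+298): rpm ← 4077 +298 = 4375
adjust_throttle(+149): rpm ← 4375 +149 = 4524
set_airspeed(33.05): V ← 33.05 m/s
adjust_airspeed(-1.94): V ← 33.05 -1.94 = 31.11 m/s
adjust_airspeed(+11.04): V ← 31.11 +11.04 = 42.15 m/s
adjust_airspeed(+13.41): V ← 42.15 +13.41 = 55.56 m/s
final state: V = 55.56 m/s, rpm = 4524 → n = rpm/60 = 75.400000 rev/s
J = V / (n·D) = 55.56 / (75.400000 × 3.564) = 0.206754
regime bands: climb J<0.4592 | cruise [0.4592, 0.9184) | windmill J≥0.9184
J = 0.2068 → climb

J = 0.2068, regime = climb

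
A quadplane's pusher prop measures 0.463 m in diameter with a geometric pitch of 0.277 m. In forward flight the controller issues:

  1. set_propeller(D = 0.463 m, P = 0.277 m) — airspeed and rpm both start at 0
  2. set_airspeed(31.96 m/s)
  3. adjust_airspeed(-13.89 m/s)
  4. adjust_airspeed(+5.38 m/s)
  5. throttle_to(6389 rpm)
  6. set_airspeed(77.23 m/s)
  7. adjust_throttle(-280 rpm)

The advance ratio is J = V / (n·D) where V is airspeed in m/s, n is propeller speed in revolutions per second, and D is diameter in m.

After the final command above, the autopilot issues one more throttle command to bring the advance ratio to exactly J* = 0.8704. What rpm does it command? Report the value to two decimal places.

rpm = 11498.40

set_propeller: D = 0.463 m, P = 0.277 m (p = P/D = 0.598272); state ← (V=0, rpm=0)
set_airspeed(31.96): V ← 31.96 m/s
adjust_airspeed(-13.89): V ← 31.96 -13.89 = 18.07 m/s
adjust_airspeed(+5.38): V ← 18.07 +5.38 = 23.45 m/s
throttle_to(6389): rpm ← 6389
set_airspeed(77.23): V ← 77.23 m/s
adjust_throttle(-280): rpm ← 6389 -280 = 6109
final state: V = 77.23 m/s, rpm = 6109 → n = rpm/60 = 101.816667 rev/s
target J* = 0.8704; solve J* = V/(n·D) for n: n = V/(J*·D) = 77.23/(0.8704 × 0.463) = 191.640000 rev/s
rpm = 60·n = 11498.399981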